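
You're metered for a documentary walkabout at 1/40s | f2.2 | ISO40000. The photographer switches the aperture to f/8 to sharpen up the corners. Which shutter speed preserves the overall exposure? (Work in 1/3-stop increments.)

Aperture: f/2.2 → f/2.5 → f/2.8 → f/3.2 → f/3.5 → f/4 → f/4.5 → f/5 → f/5.6 → f/6.3 → f/7.1 → f/8 — 3 2/3 stops smaller aperture (darker).
Need 3 2/3 stops brighter from the shutter speed: 1/40 → 1/30 → 1/25 → 1/20 → 1/15 → 1/13 → 1/10 → 1/8 → 1/6 → 1/5 → 1/4 → 0.3.

0.3 s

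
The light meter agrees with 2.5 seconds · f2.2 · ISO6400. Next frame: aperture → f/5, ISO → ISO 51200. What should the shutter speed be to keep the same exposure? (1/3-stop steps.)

Aperture: f/2.2 → f/2.5 → f/2.8 → f/3.2 → f/3.5 → f/4 → f/4.5 → f/5 — 2 1/3 stops narrower (darker).
ISO: 6400 → 8000 → 10000 → 12800 → 16000 → 20000 → 25600 → 32000 → 40000 → 51200 — 3 stops raised (brighter).
Net change so far: 2/3 stop brighter. Offset with the shutter speed: 2.5 → 2 → 1.6.

1.6 s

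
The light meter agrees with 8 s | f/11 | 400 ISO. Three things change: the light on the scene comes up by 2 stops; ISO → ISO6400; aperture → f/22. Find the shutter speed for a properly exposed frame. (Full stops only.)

Scene light: 2 stops brighter.
ISO: 400 → 800 → 1600 → 3200 → 6400 — 4 stops higher (brighter).
Aperture: f/11 → f/16 → f/22 — 2 stops smaller aperture (darker).
Net so far: 4 stops brighter. Shutter speed: 8 → 4 → 2 → 1 → 1/2.

1/2s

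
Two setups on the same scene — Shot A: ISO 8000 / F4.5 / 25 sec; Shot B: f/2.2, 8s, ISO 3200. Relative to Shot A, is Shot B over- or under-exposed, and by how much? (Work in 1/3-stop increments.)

Aperture: f/4.5 → f/4 → f/3.5 → f/3.2 → f/2.8 → f/2.5 → f/2.2 — 2 stops wider (brighter).
Shutter speed: 25 → 20 → 15 → 13 → 10 → 8 — 1 2/3 stops faster (darker).
ISO: 8000 → 6400 → 5000 → 4000 → 3200 — 1 1/3 stops lower (darker).
Net: +2 −1 2/3 −1 1/3 = −1 stop.

1 stop darker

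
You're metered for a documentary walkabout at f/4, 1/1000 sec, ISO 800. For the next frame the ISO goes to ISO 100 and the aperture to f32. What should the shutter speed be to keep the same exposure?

ISO: 800 → 400 → 200 → 100 — 3 stops lower (darker).
Aperture: f/4 → f/5.6 → f/8 → f/11 → f/16 → f/22 → f/32 — 6 stops narrower (darker).
Net change so far: 9 stops darker. Offset with the shutter speed: 1/1000 → 1/500 → 1/250 → 1/125 → 1/60 → 1/30 → 1/15 → 1/8 → 1/4 → 1/2.

1/2s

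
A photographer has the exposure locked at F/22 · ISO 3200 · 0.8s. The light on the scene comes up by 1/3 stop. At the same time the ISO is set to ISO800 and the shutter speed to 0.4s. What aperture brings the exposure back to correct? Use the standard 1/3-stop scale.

f/9

Scene light: 1/3 stop brighter.
ISO: 3200 → 2500 → 2000 → 1600 → 1250 → 1000 → 800 — 2 stops lower (darker).
Shutter speed: 0.8 → 0.6 → 0.5 → 0.4 — 1 stop faster (darker).
Net so far: 2 2/3 stops darker. Aperture: f/22 → f/20 → f/18 → f/16 → f/14 → f/13 → f/11 → f/10 → f/9.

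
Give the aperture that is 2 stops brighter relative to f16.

f/8

Aperture: f/16 → f/11 → f/8 — 2 stops larger aperture (brighter).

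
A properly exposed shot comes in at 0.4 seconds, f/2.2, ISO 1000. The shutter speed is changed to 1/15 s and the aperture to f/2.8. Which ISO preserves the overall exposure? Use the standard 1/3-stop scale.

Shutter speed: 0.4 → 0.3 → 1/4 → 1/5 → 1/6 → 1/8 → 1/10 → 1/13 → 1/15 — 2 2/3 stops shorter (darker).
Aperture: f/2.2 → f/2.5 → f/2.8 — 2/3 stop stopped down (darker).
Net change so far: 3 1/3 stops darker. Offset with the ISO: 1000 → 1250 → 1600 → 2000 → 2500 → 3200 → 4000 → 5000 → 6400 → 8000 → 10000.

ISO 10000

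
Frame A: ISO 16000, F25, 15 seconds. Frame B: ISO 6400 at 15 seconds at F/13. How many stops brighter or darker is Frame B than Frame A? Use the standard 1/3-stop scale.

2/3 stop brighter

Aperture: f/25 → f/22 → f/20 → f/18 → f/16 → f/14 → f/13 — 2 stops larger aperture (brighter).
Shutter speed: unchanged.
ISO: 16000 → 12800 → 10000 → 8000 → 6400 — 1 1/3 stops dropped (darker).
Net: +2 −1 1/3 = +2/3 stops.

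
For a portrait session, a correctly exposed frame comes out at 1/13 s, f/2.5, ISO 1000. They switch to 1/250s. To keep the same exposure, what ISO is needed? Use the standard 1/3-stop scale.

ISO 20000

Shutter speed: 1/13 → 1/15 → 1/20 → 1/25 → 1/30 → 1/40 → 1/50 → 1/60 → 1/80 → 1/100 → 1/125 → 1/160 → 1/200 → 1/250 — 4 1/3 stops faster (darker).
Need 4 1/3 stops brighter from the ISO: 1000 → 1250 → 1600 → 2000 → 2500 → 3200 → 4000 → 5000 → 6400 → 8000 → 10000 → 12800 → 16000 → 20000.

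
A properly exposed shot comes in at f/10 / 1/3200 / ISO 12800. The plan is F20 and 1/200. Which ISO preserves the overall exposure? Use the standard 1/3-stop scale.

Aperture: f/10 → f/11 → f/13 → f/14 → f/16 → f/18 → f/20 — 2 stops narrower (darker).
Shutter speed: 1/3200 → 1/2500 → 1/2000 → 1/1600 → 1/1250 → 1/1000 → 1/800 → 1/640 → 1/500 → 1/400 → 1/320 → 1/250 → 1/200 — 4 stops longer (brighter).
Net change so far: 2 stops brighter. Offset with the ISO: 12800 → 10000 → 8000 → 6400 → 5000 → 4000 → 3200.

ISO 3200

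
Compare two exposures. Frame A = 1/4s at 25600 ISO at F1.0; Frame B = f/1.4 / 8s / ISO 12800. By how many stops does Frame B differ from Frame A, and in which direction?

3 stops brighter

Aperture: f/1.0 → f/1.4 — 1 stop narrower (darker).
Shutter speed: 1/4 → 1/2 → 1 → 2 → 4 → 8 — 5 stops longer (brighter).
ISO: 25600 → 12800 — 1 stop lower (darker).
Net: −1 +5 −1 = +3 stops.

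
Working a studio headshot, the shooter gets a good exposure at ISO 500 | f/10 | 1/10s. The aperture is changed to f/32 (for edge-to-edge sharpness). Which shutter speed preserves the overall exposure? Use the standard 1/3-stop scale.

Aperture: f/10 → f/11 → f/13 → f/14 → f/16 → f/18 → f/20 → f/22 → f/25 → f/29 → f/32 — 3 1/3 stops stopped down (darker).
Need 3 1/3 stops brighter from the shutter speed: 1/10 → 1/8 → 1/6 → 1/5 → 1/4 → 0.3 → 0.4 → 0.5 → 0.6 → 0.8 → 1.

1 s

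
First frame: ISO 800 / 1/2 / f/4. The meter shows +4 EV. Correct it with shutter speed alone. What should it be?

Overexposed by 4 stops → need 4 stops darker.
Shutter speed: 1/2 → 1/4 → 1/8 → 1/15 → 1/30.

1/30s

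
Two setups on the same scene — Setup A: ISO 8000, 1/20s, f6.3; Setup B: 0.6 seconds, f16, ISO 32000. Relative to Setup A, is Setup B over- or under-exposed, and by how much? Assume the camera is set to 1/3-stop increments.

Aperture: f/6.3 → f/7.1 → f/8 → f/9 → f/10 → f/11 → f/13 → f/14 → f/16 — 2 2/3 stops stopped down (darker).
Shutter speed: 1/20 → 1/15 → 1/13 → 1/10 → 1/8 → 1/6 → 1/5 → 1/4 → 0.3 → 0.4 → 0.5 → 0.6 — 3 2/3 stops longer (brighter).
ISO: 8000 → 10000 → 12800 → 16000 → 20000 → 25600 → 32000 — 2 stops higher (brighter).
Net: −2 2/3 +3 2/3 +2 = +3 stops.

3 stops brighter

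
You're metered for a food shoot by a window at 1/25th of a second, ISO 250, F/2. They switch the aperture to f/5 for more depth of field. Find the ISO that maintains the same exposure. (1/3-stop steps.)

ISO 1600

Aperture: f/2 → f/2.2 → f/2.5 → f/2.8 → f/3.2 → f/3.5 → f/4 → f/4.5 → f/5 — 2 2/3 stops smaller aperture (darker).
Need 2 2/3 stops brighter from the ISO: 250 → 320 → 400 → 500 → 640 → 800 → 1000 → 1250 → 1600.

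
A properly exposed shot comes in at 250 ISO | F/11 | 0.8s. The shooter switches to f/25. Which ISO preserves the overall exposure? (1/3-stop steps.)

ISO 1250

Aperture: f/11 → f/13 → f/14 → f/16 → f/18 → f/20 → f/22 → f/25 — 2 1/3 stops narrower (darker).
Need 2 1/3 stops brighter from the ISO: 250 → 320 → 400 → 500 → 640 → 800 → 1000 → 1250.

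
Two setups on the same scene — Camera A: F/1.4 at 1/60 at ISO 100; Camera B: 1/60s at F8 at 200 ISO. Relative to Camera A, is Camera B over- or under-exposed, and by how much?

4 stops darker

Aperture: f/1.4 → f/2 → f/2.8 → f/4 → f/5.6 → f/8 — 5 stops narrower (darker).
Shutter speed: unchanged.
ISO: 100 → 200 — 1 stop higher (brighter).
Net: −5 +1 = −4 stops.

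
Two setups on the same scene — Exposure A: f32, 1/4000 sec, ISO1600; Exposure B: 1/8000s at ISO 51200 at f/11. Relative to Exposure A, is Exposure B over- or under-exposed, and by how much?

7 stops brighter

Aperture: f/32 → f/22 → f/16 → f/11 — 3 stops opened up (brighter).
Shutter speed: 1/4000 → 1/8000 — 1 stop faster (darker).
ISO: 1600 → 3200 → 6400 → 12800 → 25600 → 51200 — 5 stops raised (brighter).
Net: +3 −1 +5 = +7 stops.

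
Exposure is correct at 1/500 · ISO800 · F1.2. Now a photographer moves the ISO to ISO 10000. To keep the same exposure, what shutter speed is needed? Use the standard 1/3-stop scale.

ISO: 800 → 1000 → 1250 → 1600 → 2000 → 2500 → 3200 → 4000 → 5000 → 6400 → 8000 → 10000 — 3 2/3 stops higher (brighter).
Need 3 2/3 stops darker from the shutter speed: 1/500 → 1/640 → 1/800 → 1/1000 → 1/1250 → 1/1600 → 1/2000 → 1/2500 → 1/3200 → 1/4000 → 1/5000 → 1/6400.

1/6400s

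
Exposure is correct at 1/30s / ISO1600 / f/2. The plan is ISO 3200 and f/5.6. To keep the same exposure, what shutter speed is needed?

1/8s

ISO: 1600 → 3200 — 1 stop higher (brighter).
Aperture: f/2 → f/2.8 → f/4 → f/5.6 — 3 stops narrower (darker).
Net change so far: 2 stops darker. Offset with the shutter speed: 1/30 → 1/15 → 1/8.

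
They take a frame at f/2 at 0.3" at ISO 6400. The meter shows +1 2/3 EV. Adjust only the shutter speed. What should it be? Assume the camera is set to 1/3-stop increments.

1/10s

Overexposed by 1 2/3 stops → need 1 2/3 stops darker.
Shutter speed: 0.3 → 1/4 → 1/5 → 1/6 → 1/8 → 1/10.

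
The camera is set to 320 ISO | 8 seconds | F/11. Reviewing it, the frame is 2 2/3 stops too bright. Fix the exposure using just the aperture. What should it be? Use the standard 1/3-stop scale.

Overexposed by 2 2/3 stops → need 2 2/3 stops darker.
Aperture: f/11 → f/13 → f/14 → f/16 → f/18 → f/20 → f/22 → f/25 → f/29.

f/29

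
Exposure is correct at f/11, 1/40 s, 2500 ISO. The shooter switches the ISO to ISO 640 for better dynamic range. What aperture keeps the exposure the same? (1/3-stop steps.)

f/5.6

ISO: 2500 → 2000 → 1600 → 1250 → 1000 → 800 → 640 — 2 stops lower (darker).
Need 2 stops brighter from the aperture: f/11 → f/10 → f/9 → f/8 → f/7.1 → f/6.3 → f/5.6.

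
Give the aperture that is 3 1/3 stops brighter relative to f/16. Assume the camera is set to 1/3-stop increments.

f/5

Aperture: f/16 → f/14 → f/13 → f/11 → f/10 → f/9 → f/8 → f/7.1 → f/6.3 → f/5.6 → f/5 — 3 1/3 stops larger aperture (brighter).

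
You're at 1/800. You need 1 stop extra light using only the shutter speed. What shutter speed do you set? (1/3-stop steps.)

1/400s

Shutter speed: 1/800 → 1/640 → 1/500 → 1/400 — 1 stop slower (brighter).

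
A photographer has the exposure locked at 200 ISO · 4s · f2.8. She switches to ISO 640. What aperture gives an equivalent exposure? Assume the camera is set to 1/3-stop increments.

ISO: 200 → 250 → 320 → 400 → 500 → 640 — 1 2/3 stops higher (brighter).
Need 1 2/3 stops darker from the aperture: f/2.8 → f/3.2 → f/3.5 → f/4 → f/4.5 → f/5.

f/5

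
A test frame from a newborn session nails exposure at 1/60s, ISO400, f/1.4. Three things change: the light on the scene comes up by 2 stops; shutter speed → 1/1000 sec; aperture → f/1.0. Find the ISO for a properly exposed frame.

Scene light: 2 stops brighter.
Shutter speed: 1/60 → 1/125 → 1/250 → 1/500 → 1/1000 — 4 stops shorter (darker).
Aperture: f/1.4 → f/1.0 — 1 stop wider (brighter).
Net so far: 1 stop darker. ISO: 400 → 800.

ISO 800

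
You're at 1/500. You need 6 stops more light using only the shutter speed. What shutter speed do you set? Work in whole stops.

Shutter speed: 1/500 → 1/250 → 1/125 → 1/60 → 1/30 → 1/15 → 1/8 — 6 stops longer (brighter).

1/8s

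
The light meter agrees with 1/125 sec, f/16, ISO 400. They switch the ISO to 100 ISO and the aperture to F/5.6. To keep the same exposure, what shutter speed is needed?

1/250s

ISO: 400 → 200 → 100 — 2 stops dropped (darker).
Aperture: f/16 → f/11 → f/8 → f/5.6 — 3 stops opened up (brighter).
Net change so far: 1 stop brighter. Offset with the shutter speed: 1/125 → 1/250.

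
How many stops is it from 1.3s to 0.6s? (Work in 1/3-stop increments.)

1.3 → 1 → 0.8 → 0.6 — count the steps: 3 third-stops = 1 stop.

1 stop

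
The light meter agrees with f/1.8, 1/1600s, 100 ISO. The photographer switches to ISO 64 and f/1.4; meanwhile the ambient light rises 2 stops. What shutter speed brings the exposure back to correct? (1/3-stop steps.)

1/6400s

Scene light: 2 stops brighter.
ISO: 100 → 80 → 64 — 2/3 stop lower (darker).
Aperture: f/1.8 → f/1.6 → f/1.4 — 2/3 stop opened up (brighter).
Net so far: 2 stops brighter. Shutter speed: 1/1600 → 1/2000 → 1/2500 → 1/3200 → 1/4000 → 1/5000 → 1/6400.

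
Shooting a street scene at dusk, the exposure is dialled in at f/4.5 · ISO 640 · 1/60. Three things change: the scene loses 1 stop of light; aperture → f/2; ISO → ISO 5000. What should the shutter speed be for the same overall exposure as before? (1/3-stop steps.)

Scene light: 1 stop darker.
Aperture: f/4.5 → f/4 → f/3.5 → f/3.2 → f/2.8 → f/2.5 → f/2.2 → f/2 — 2 1/3 stops opened up (brighter).
ISO: 640 → 800 → 1000 → 1250 → 1600 → 2000 → 2500 → 3200 → 4000 → 5000 — 3 stops higher (brighter).
Net so far: 4 1/3 stops brighter. Shutter speed: 1/60 → 1/80 → 1/100 → 1/125 → 1/160 → 1/200 → 1/250 → 1/320 → 1/400 → 1/500 → 1/640 → 1/800 → 1/1000 → 1/1250.

1/1250s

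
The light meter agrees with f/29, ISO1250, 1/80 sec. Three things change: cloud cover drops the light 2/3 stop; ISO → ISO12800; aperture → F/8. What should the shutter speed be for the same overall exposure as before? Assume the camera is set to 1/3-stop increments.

Scene light: 2/3 stop darker.
ISO: 1250 → 1600 → 2000 → 2500 → 3200 → 4000 → 5000 → 6400 → 8000 → 10000 → 12800 — 3 1/3 stops raised (brighter).
Aperture: f/29 → f/25 → f/22 → f/20 → f/18 → f/16 → f/14 → f/13 → f/11 → f/10 → f/9 → f/8 — 3 2/3 stops wider (brighter).
Net so far: 6 1/3 stops brighter. Shutter speed: 1/80 → 1/100 → 1/125 → 1/160 → 1/200 → 1/250 → 1/320 → 1/400 → 1/500 → 1/640 → 1/800 → 1/1000 → 1/1250 → 1/1600 → 1/2000 → 1/2500 → 1/3200 → 1/4000 → 1/5000 → 1/6400.

1/6400s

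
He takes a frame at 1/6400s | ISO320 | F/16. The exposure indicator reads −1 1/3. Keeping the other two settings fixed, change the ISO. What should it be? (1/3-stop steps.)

ISO 800

Underexposed by 1 1/3 stops → need 1 1/3 stops brighter.
ISO: 320 → 400 → 500 → 640 → 800.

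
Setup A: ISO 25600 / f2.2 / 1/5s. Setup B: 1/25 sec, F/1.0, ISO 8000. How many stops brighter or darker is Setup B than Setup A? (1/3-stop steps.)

Aperture: f/2.2 → f/2 → f/1.8 → f/1.6 → f/1.4 → f/1.2 → f/1.1 → f/1.0 — 2 1/3 stops opened up (brighter).
Shutter speed: 1/5 → 1/6 → 1/8 → 1/10 → 1/13 → 1/15 → 1/20 → 1/25 — 2 1/3 stops faster (darker).
ISO: 25600 → 20000 → 16000 → 12800 → 10000 → 8000 — 1 2/3 stops dropped (darker).
Net: +2 1/3 −2 1/3 −1 2/3 = −1 2/3 stops.

1 2/3 stops darker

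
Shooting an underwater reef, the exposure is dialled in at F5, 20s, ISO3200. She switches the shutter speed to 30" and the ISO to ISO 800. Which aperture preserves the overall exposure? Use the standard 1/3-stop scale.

Shutter speed: 20 → 25 → 30 — 2/3 stop longer (brighter).
ISO: 3200 → 2500 → 2000 → 1600 → 1250 → 1000 → 800 — 2 stops lower (darker).
Net change so far: 1 1/3 stops darker. Offset with the aperture: f/5 → f/4.5 → f/4 → f/3.5 → f/3.2.

f/3.2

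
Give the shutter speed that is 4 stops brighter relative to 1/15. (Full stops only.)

1 s

Shutter speed: 1/15 → 1/8 → 1/4 → 1/2 → 1 — 4 stops longer (brighter).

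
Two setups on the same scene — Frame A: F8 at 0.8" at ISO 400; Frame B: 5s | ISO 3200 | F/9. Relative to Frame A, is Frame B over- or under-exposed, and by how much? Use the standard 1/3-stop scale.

Aperture: f/8 → f/9 — 1/3 stop stopped down (darker).
Shutter speed: 0.8 → 1 → 1.3 → 1.6 → 2 → 2.5 → 3.2 → 4 → 5 — 2 2/3 stops longer (brighter).
ISO: 400 → 500 → 640 → 800 → 1000 → 1250 → 1600 → 2000 → 2500 → 3200 — 3 stops higher (brighter).
Net: −1/3 +2 2/3 +3 = +5 1/3 stops.

5 1/3 stops brighter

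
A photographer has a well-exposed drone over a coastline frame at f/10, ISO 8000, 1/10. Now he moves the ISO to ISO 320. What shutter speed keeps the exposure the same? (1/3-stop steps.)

2.5 s

ISO: 8000 → 6400 → 5000 → 4000 → 3200 → 2500 → 2000 → 1600 → 1250 → 1000 → 800 → 640 → 500 → 400 → 320 — 4 2/3 stops lower (darker).
Need 4 2/3 stops brighter from the shutter speed: 1/10 → 1/8 → 1/6 → 1/5 → 1/4 → 0.3 → 0.4 → 0.5 → 0.6 → 0.8 → 1 → 1.3 → 1.6 → 2 → 2.5.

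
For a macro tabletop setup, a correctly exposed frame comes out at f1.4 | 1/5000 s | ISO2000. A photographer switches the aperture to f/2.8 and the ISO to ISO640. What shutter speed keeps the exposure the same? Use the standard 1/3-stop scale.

1/400s

Aperture: f/1.4 → f/1.6 → f/1.8 → f/2 → f/2.2 → f/2.5 → f/2.8 — 2 stops stopped down (darker).
ISO: 2000 → 1600 → 1250 → 1000 → 800 → 640 — 1 2/3 stops lower (darker).
Net change so far: 3 2/3 stops darker. Offset with the shutter speed: 1/5000 → 1/4000 → 1/3200 → 1/2500 → 1/2000 → 1/1600 → 1/1250 → 1/1000 → 1/800 → 1/640 → 1/500 → 1/400.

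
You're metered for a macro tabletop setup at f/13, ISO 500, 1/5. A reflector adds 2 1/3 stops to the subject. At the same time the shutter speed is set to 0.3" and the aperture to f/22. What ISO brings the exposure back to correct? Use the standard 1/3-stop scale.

Scene light: 2 1/3 stops brighter.
Shutter speed: 1/5 → 1/4 → 0.3 — 2/3 stop longer (brighter).
Aperture: f/13 → f/14 → f/16 → f/18 → f/20 → f/22 — 1 2/3 stops stopped down (darker).
Net so far: 1 1/3 stops brighter. ISO: 500 → 400 → 320 → 250 → 200.

ISO 200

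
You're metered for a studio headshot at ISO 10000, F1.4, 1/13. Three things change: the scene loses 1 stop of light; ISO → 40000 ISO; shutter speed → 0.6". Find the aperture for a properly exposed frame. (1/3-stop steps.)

Scene light: 1 stop darker.
ISO: 10000 → 12800 → 16000 → 20000 → 25600 → 32000 → 40000 — 2 stops raised (brighter).
Shutter speed: 1/13 → 1/10 → 1/8 → 1/6 → 1/5 → 1/4 → 0.3 → 0.4 → 0.5 → 0.6 — 3 stops slower (brighter).
Net so far: 4 stops brighter. Aperture: f/1.4 → f/1.6 → f/1.8 → f/2 → f/2.2 → f/2.5 → f/2.8 → f/3.2 → f/3.5 → f/4 → f/4.5 → f/5 → f/5.6.

f/5.6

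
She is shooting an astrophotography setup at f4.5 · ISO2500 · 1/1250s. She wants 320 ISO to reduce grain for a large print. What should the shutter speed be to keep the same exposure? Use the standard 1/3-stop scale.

ISO: 2500 → 2000 → 1600 → 1250 → 1000 → 800 → 640 → 500 → 400 → 320 — 3 stops lower (darker).
Need 3 stops brighter from the shutter speed: 1/1250 → 1/1000 → 1/800 → 1/640 → 1/500 → 1/400 → 1/320 → 1/250 → 1/200 → 1/160.

1/160s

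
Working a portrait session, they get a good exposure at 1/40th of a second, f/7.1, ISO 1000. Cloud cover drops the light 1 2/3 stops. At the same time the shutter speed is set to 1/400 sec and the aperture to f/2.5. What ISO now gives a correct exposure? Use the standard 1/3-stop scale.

Scene light: 1 2/3 stops darker.
Shutter speed: 1/40 → 1/50 → 1/60 → 1/80 → 1/100 → 1/125 → 1/160 → 1/200 → 1/250 → 1/320 → 1/400 — 3 1/3 stops shorter (darker).
Aperture: f/7.1 → f/6.3 → f/5.6 → f/5 → f/4.5 → f/4 → f/3.5 → f/3.2 → f/2.8 → f/2.5 — 3 stops larger aperture (brighter).
Net so far: 2 stops darker. ISO: 1000 → 1250 → 1600 → 2000 → 2500 → 3200 → 4000.

ISO 4000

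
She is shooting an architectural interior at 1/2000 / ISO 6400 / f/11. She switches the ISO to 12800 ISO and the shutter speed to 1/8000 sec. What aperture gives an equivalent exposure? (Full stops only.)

ISO: 6400 → 12800 — 1 stop raised (brighter).
Shutter speed: 1/2000 → 1/4000 → 1/8000 — 2 stops shorter (darker).
Net change so far: 1 stop darker. Offset with the aperture: f/11 → f/8.

f/8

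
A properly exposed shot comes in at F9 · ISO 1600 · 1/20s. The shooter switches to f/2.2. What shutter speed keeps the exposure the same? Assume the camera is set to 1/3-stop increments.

1/320s

Aperture: f/9 → f/8 → f/7.1 → f/6.3 → f/5.6 → f/5 → f/4.5 → f/4 → f/3.5 → f/3.2 → f/2.8 → f/2.5 → f/2.2 — 4 stops opened up (brighter).
Need 4 stops darker from the shutter speed: 1/20 → 1/25 → 1/30 → 1/40 → 1/50 → 1/60 → 1/80 → 1/100 → 1/125 → 1/160 → 1/200 → 1/250 → 1/320.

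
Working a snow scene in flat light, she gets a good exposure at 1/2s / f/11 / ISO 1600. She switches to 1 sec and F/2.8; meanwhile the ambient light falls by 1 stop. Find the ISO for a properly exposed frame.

ISO 100

Scene light: 1 stop darker.
Shutter speed: 1/2 → 1 — 1 stop slower (brighter).
Aperture: f/11 → f/8 → f/5.6 → f/4 → f/2.8 — 4 stops wider (brighter).
Net so far: 4 stops brighter. ISO: 1600 → 800 → 400 → 200 → 100.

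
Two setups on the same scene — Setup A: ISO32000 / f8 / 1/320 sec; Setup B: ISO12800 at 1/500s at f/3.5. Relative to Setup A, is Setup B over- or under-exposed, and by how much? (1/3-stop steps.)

Aperture: f/8 → f/7.1 → f/6.3 → f/5.6 → f/5 → f/4.5 → f/4 → f/3.5 — 2 1/3 stops larger aperture (brighter).
Shutter speed: 1/320 → 1/400 → 1/500 — 2/3 stop faster (darker).
ISO: 32000 → 25600 → 20000 → 16000 → 12800 — 1 1/3 stops dropped (darker).
Net: +2 1/3 −2/3 −1 1/3 = +1/3 stops.

1/3 stop brighter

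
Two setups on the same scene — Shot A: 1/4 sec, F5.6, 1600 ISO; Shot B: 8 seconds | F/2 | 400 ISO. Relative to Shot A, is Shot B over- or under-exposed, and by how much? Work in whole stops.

Aperture: f/5.6 → f/4 → f/2.8 → f/2 — 3 stops larger aperture (brighter).
Shutter speed: 1/4 → 1/2 → 1 → 2 → 4 → 8 — 5 stops slower (brighter).
ISO: 1600 → 800 → 400 — 2 stops lower (darker).
Net: +3 +5 −2 = +6 stops.

6 stops brighter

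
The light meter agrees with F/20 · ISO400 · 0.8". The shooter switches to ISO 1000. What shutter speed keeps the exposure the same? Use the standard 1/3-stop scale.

ISO: 400 → 500 → 640 → 800 → 1000 — 1 1/3 stops raised (brighter).
Need 1 1/3 stops darker from the shutter speed: 0.8 → 0.6 → 0.5 → 0.4 → 0.3.

0.3 s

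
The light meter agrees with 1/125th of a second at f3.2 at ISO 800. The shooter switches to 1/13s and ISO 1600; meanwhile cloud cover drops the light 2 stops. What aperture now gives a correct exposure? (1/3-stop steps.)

f/7.1

Scene light: 2 stops darker.
Shutter speed: 1/125 → 1/100 → 1/80 → 1/60 → 1/50 → 1/40 → 1/30 → 1/25 → 1/20 → 1/15 → 1/13 — 3 1/3 stops longer (brighter).
ISO: 800 → 1000 → 1250 → 1600 — 1 stop higher (brighter).
Net so far: 2 1/3 stops brighter. Aperture: f/3.2 → f/3.5 → f/4 → f/4.5 → f/5 → f/5.6 → f/6.3 → f/7.1.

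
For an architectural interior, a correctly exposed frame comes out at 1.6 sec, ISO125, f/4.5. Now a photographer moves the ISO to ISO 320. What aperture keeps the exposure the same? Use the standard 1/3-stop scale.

f/7.1

ISO: 125 → 160 → 200 → 250 → 320 — 1 1/3 stops higher (brighter).
Need 1 1/3 stops darker from the aperture: f/4.5 → f/5 → f/5.6 → f/6.3 → f/7.1.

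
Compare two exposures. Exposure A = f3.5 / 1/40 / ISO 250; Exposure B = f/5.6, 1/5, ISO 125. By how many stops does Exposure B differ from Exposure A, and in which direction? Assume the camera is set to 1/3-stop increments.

Aperture: f/3.5 → f/4 → f/4.5 → f/5 → f/5.6 — 1 1/3 stops narrower (darker).
Shutter speed: 1/40 → 1/30 → 1/25 → 1/20 → 1/15 → 1/13 → 1/10 → 1/8 → 1/6 → 1/5 — 3 stops slower (brighter).
ISO: 250 → 200 → 160 → 125 — 1 stop dropped (darker).
Net: −1 1/3 +3 −1 = +2/3 stops.

2/3 stop brighter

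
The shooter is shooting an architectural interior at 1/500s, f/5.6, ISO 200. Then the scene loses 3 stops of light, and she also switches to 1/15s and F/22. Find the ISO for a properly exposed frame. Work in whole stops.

Scene light: 3 stops darker.
Shutter speed: 1/500 → 1/250 → 1/125 → 1/60 → 1/30 → 1/15 — 5 stops longer (brighter).
Aperture: f/5.6 → f/8 → f/11 → f/16 → f/22 — 4 stops narrower (darker).
Net so far: 2 stops darker. ISO: 200 → 400 → 800.

ISO 800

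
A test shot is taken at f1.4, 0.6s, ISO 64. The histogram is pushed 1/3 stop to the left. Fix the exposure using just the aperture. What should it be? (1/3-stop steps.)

f/1.2

Underexposed by 1/3 stop → need 1/3 stop brighter.
Aperture: f/1.4 → f/1.2.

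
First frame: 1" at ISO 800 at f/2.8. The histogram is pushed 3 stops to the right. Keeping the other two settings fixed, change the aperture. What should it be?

Overexposed by 3 stops → need 3 stops darker.
Aperture: f/2.8 → f/4 → f/5.6 → f/8.

f/8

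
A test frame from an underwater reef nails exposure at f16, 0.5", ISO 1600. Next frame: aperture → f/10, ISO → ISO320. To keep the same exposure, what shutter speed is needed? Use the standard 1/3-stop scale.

1 s

Aperture: f/16 → f/14 → f/13 → f/11 → f/10 — 1 1/3 stops opened up (brighter).
ISO: 1600 → 1250 → 1000 → 800 → 640 → 500 → 400 → 320 — 2 1/3 stops lower (darker).
Net change so far: 1 stop darker. Offset with the shutter speed: 0.5 → 0.6 → 0.8 → 1.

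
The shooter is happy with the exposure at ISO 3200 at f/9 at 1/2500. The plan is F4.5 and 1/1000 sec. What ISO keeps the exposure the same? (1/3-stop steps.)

ISO 320

Aperture: f/9 → f/8 → f/7.1 → f/6.3 → f/5.6 → f/5 → f/4.5 — 2 stops opened up (brighter).
Shutter speed: 1/2500 → 1/2000 → 1/1600 → 1/1250 → 1/1000 — 1 1/3 stops slower (brighter).
Net change so far: 3 1/3 stops brighter. Offset with the ISO: 3200 → 2500 → 2000 → 1600 → 1250 → 1000 → 800 → 640 → 500 → 400 → 320.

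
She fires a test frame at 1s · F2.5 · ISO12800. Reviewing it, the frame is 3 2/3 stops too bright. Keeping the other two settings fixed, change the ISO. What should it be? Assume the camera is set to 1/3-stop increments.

ISO 1000

Overexposed by 3 2/3 stops → need 3 2/3 stops darker.
ISO: 12800 → 10000 → 8000 → 6400 → 5000 → 4000 → 3200 → 2500 → 2000 → 1600 → 1250 → 1000.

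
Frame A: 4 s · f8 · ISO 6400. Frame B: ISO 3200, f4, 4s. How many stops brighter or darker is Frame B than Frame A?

1 stop brighter

Aperture: f/8 → f/5.6 → f/4 — 2 stops opened up (brighter).
Shutter speed: unchanged.
ISO: 6400 → 3200 — 1 stop dropped (darker).
Net: +2 −1 = +1 stop.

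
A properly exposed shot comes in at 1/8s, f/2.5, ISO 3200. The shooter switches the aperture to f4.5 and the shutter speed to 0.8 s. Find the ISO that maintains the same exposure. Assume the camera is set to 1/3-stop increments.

ISO 1600

Aperture: f/2.5 → f/2.8 → f/3.2 → f/3.5 → f/4 → f/4.5 — 1 2/3 stops stopped down (darker).
Shutter speed: 1/8 → 1/6 → 1/5 → 1/4 → 0.3 → 0.4 → 0.5 → 0.6 → 0.8 — 2 2/3 stops slower (brighter).
Net change so far: 1 stop brighter. Offset with the ISO: 3200 → 2500 → 2000 → 1600.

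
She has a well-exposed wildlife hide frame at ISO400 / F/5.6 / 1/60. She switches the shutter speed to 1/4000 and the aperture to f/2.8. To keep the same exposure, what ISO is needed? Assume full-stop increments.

ISO 6400

Shutter speed: 1/60 → 1/125 → 1/250 → 1/500 → 1/1000 → 1/2000 → 1/4000 — 6 stops faster (darker).
Aperture: f/5.6 → f/4 → f/2.8 — 2 stops wider (brighter).
Net change so far: 4 stops darker. Offset with the ISO: 400 → 800 → 1600 → 3200 → 6400.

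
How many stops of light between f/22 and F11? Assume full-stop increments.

2 stops

f/22 → f/16 → f/11 — count the steps: 2 stops.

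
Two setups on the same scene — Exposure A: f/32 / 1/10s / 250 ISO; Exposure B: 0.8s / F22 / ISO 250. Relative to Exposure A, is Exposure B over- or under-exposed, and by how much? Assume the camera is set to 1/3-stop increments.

Aperture: f/32 → f/29 → f/25 → f/22 — 1 stop opened up (brighter).
Shutter speed: 1/10 → 1/8 → 1/6 → 1/5 → 1/4 → 0.3 → 0.4 → 0.5 → 0.6 → 0.8 — 3 stops slower (brighter).
ISO: unchanged.
Net: +1 +3 = +4 stops.

4 stops brighter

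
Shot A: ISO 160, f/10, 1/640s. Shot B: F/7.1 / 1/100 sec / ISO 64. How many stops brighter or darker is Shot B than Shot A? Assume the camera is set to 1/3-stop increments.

Aperture: f/10 → f/9 → f/8 → f/7.1 — 1 stop opened up (brighter).
Shutter speed: 1/640 → 1/500 → 1/400 → 1/320 → 1/250 → 1/200 → 1/160 → 1/125 → 1/100 — 2 2/3 stops longer (brighter).
ISO: 160 → 125 → 100 → 80 → 64 — 1 1/3 stops dropped (darker).
Net: +1 +2 2/3 −1 1/3 = +2 1/3 stops.

2 1/3 stops brighter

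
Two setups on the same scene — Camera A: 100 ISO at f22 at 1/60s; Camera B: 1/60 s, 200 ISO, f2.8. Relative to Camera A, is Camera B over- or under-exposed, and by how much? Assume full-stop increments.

7 stops brighter

Aperture: f/22 → f/16 → f/11 → f/8 → f/5.6 → f/4 → f/2.8 — 6 stops opened up (brighter).
Shutter speed: unchanged.
ISO: 100 → 200 — 1 stop raised (brighter).
Net: +6 +1 = +7 stops.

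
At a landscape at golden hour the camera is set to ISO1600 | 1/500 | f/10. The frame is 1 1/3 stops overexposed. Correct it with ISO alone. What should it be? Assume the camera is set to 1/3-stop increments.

ISO 640

Overexposed by 1 1/3 stops → need 1 1/3 stops darker.
ISO: 1600 → 1250 → 1000 → 800 → 640.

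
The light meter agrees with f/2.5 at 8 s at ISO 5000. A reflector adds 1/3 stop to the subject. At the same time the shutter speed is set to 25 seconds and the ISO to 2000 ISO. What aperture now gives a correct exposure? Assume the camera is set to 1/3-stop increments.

Scene light: 1/3 stop brighter.
Shutter speed: 8 → 10 → 13 → 15 → 20 → 25 — 1 2/3 stops longer (brighter).
ISO: 5000 → 4000 → 3200 → 2500 → 2000 — 1 1/3 stops lower (darker).
Net so far: 2/3 stop brighter. Aperture: f/2.5 → f/2.8 → f/3.2.

f/3.2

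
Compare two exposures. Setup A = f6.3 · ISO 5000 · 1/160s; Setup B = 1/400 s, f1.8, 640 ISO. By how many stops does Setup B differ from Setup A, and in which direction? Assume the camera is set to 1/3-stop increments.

2/3 stop darker

Aperture: f/6.3 → f/5.6 → f/5 → f/4.5 → f/4 → f/3.5 → f/3.2 → f/2.8 → f/2.5 → f/2.2 → f/2 → f/1.8 — 3 2/3 stops larger aperture (brighter).
Shutter speed: 1/160 → 1/200 → 1/250 → 1/320 → 1/400 — 1 1/3 stops shorter (darker).
ISO: 5000 → 4000 → 3200 → 2500 → 2000 → 1600 → 1250 → 1000 → 800 → 640 — 3 stops dropped (darker).
Net: +3 2/3 −1 1/3 −3 = −2/3 stops.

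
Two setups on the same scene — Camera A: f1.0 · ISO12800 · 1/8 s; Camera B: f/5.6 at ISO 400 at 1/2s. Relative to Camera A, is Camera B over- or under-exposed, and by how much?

Aperture: f/1.0 → f/1.4 → f/2 → f/2.8 → f/4 → f/5.6 — 5 stops stopped down (darker).
Shutter speed: 1/8 → 1/4 → 1/2 — 2 stops slower (brighter).
ISO: 12800 → 6400 → 3200 → 1600 → 800 → 400 — 5 stops lower (darker).
Net: −5 +2 −5 = −8 stops.

8 stops darker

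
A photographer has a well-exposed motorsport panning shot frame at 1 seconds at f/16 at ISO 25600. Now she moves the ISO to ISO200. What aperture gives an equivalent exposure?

ISO: 25600 → 12800 → 6400 → 3200 → 1600 → 800 → 400 → 200 — 7 stops dropped (darker).
Need 7 stops brighter from the aperture: f/16 → f/11 → f/8 → f/5.6 → f/4 → f/2.8 → f/2 → f/1.4.

f/1.4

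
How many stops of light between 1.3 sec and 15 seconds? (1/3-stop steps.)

3 2/3 stops

1.3 → 1.6 → 2 → 2.5 → 3.2 → 4 → 5 → 6 → 8 → 10 → 13 → 15 — count the steps: 11 third-stops = 3 2/3 stops.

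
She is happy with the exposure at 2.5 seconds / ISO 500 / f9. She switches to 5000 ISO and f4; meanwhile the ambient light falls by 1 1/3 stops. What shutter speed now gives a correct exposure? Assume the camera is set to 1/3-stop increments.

Scene light: 1 1/3 stops darker.
ISO: 500 → 640 → 800 → 1000 → 1250 → 1600 → 2000 → 2500 → 3200 → 4000 → 5000 — 3 1/3 stops raised (brighter).
Aperture: f/9 → f/8 → f/7.1 → f/6.3 → f/5.6 → f/5 → f/4.5 → f/4 — 2 1/3 stops opened up (brighter).
Net so far: 4 1/3 stops brighter. Shutter speed: 2.5 → 2 → 1.6 → 1.3 → 1 → 0.8 → 0.6 → 0.5 → 0.4 → 0.3 → 1/4 → 1/5 → 1/6 → 1/8.

1/8s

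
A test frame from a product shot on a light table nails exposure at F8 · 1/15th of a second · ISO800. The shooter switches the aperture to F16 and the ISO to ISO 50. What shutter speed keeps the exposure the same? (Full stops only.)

4 s

Aperture: f/8 → f/11 → f/16 — 2 stops narrower (darker).
ISO: 800 → 400 → 200 → 100 → 50 — 4 stops lower (darker).
Net change so far: 6 stops darker. Offset with the shutter speed: 1/15 → 1/8 → 1/4 → 1/2 → 1 → 2 → 4.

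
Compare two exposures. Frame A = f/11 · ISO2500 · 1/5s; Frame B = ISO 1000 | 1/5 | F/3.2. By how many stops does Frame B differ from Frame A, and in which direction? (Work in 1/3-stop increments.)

2 1/3 stops brighter

Aperture: f/11 → f/10 → f/9 → f/8 → f/7.1 → f/6.3 → f/5.6 → f/5 → f/4.5 → f/4 → f/3.5 → f/3.2 — 3 2/3 stops larger aperture (brighter).
Shutter speed: unchanged.
ISO: 2500 → 2000 → 1600 → 1250 → 1000 — 1 1/3 stops lower (darker).
Net: +3 2/3 −1 1/3 = +2 1/3 stops.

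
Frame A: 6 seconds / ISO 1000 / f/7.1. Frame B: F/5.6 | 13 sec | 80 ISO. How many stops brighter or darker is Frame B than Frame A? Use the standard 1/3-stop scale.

2 stops darker

Aperture: f/7.1 → f/6.3 → f/5.6 — 2/3 stop opened up (brighter).
Shutter speed: 6 → 8 → 10 → 13 — 1 stop longer (brighter).
ISO: 1000 → 800 → 640 → 500 → 400 → 320 → 250 → 200 → 160 → 125 → 100 → 80 — 3 2/3 stops lower (darker).
Net: +2/3 +1 −3 2/3 = −2 stops.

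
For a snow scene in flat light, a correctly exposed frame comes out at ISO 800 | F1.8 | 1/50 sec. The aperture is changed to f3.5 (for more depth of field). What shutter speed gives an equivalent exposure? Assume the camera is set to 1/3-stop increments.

Aperture: f/1.8 → f/2 → f/2.2 → f/2.5 → f/2.8 → f/3.2 → f/3.5 — 2 stops stopped down (darker).
Need 2 stops brighter from the shutter speed: 1/50 → 1/40 → 1/30 → 1/25 → 1/20 → 1/15 → 1/13.

1/13s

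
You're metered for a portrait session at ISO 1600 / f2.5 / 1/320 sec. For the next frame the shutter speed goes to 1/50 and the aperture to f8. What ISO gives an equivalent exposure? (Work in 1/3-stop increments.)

Shutter speed: 1/320 → 1/250 → 1/200 → 1/160 → 1/125 → 1/100 → 1/80 → 1/60 → 1/50 — 2 2/3 stops longer (brighter).
Aperture: f/2.5 → f/2.8 → f/3.2 → f/3.5 → f/4 → f/4.5 → f/5 → f/5.6 → f/6.3 → f/7.1 → f/8 — 3 1/3 stops narrower (darker).
Net change so far: 2/3 stop darker. Offset with the ISO: 1600 → 2000 → 2500.

ISO 2500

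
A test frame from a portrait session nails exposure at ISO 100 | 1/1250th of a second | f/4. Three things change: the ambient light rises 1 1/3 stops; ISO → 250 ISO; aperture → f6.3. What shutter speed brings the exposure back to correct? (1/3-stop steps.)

1/3200s

Scene light: 1 1/3 stops brighter.
ISO: 100 → 125 → 160 → 200 → 250 — 1 1/3 stops raised (brighter).
Aperture: f/4 → f/4.5 → f/5 → f/5.6 → f/6.3 — 1 1/3 stops stopped down (darker).
Net so far: 1 1/3 stops brighter. Shutter speed: 1/1250 → 1/1600 → 1/2000 → 1/2500 → 1/3200.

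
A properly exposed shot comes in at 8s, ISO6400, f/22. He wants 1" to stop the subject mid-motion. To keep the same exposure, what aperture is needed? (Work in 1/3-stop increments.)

Shutter speed: 8 → 6 → 5 → 4 → 3.2 → 2.5 → 2 → 1.6 → 1.3 → 1 — 3 stops faster (darker).
Need 3 stops brighter from the aperture: f/22 → f/20 → f/18 → f/16 → f/14 → f/13 → f/11 → f/10 → f/9 → f/8.

f/8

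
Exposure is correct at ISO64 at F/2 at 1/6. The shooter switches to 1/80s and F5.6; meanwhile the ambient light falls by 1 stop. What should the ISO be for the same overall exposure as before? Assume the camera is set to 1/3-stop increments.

ISO 12800

Scene light: 1 stop darker.
Shutter speed: 1/6 → 1/8 → 1/10 → 1/13 → 1/15 → 1/20 → 1/25 → 1/30 → 1/40 → 1/50 → 1/60 → 1/80 — 3 2/3 stops faster (darker).
Aperture: f/2 → f/2.2 → f/2.5 → f/2.8 → f/3.2 → f/3.5 → f/4 → f/4.5 → f/5 → f/5.6 — 3 stops narrower (darker).
Net so far: 7 2/3 stops darker. ISO: 64 → 80 → 100 → 125 → 160 → 200 → 250 → 320 → 400 → 500 → 640 → 800 → 1000 → 1250 → 1600 → 2000 → 2500 → 3200 → 4000 → 5000 → 6400 → 8000 → 10000 → 12800.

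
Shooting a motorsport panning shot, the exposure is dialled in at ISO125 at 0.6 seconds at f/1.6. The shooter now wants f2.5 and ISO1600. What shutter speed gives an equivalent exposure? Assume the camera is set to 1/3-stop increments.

Aperture: f/1.6 → f/1.8 → f/2 → f/2.2 → f/2.5 — 1 1/3 stops smaller aperture (darker).
ISO: 125 → 160 → 200 → 250 → 320 → 400 → 500 → 640 → 800 → 1000 → 1250 → 1600 — 3 2/3 stops raised (brighter).
Net change so far: 2 1/3 stops brighter. Offset with the shutter speed: 0.6 → 0.5 → 0.4 → 0.3 → 1/4 → 1/5 → 1/6 → 1/8.

1/8s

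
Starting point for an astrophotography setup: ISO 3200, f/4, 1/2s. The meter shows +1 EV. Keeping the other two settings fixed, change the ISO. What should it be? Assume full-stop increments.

Overexposed by 1 stop → need 1 stop darker.
ISO: 3200 → 1600.

ISO 1600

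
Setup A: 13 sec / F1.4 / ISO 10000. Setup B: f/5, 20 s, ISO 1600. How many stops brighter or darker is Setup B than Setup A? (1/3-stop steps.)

5 2/3 stops darker

Aperture: f/1.4 → f/1.6 → f/1.8 → f/2 → f/2.2 → f/2.5 → f/2.8 → f/3.2 → f/3.5 → f/4 → f/4.5 → f/5 — 3 2/3 stops smaller aperture (darker).
Shutter speed: 13 → 15 → 20 — 2/3 stop longer (brighter).
ISO: 10000 → 8000 → 6400 → 5000 → 4000 → 3200 → 2500 → 2000 → 1600 — 2 2/3 stops dropped (darker).
Net: −3 2/3 +2/3 −2 2/3 = −5 2/3 stops.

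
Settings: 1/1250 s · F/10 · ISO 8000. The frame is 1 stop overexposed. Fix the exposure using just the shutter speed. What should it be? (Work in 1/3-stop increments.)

Overexposed by 1 stop → need 1 stop darker.
Shutter speed: 1/1250 → 1/1600 → 1/2000 → 1/2500.

1/2500s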